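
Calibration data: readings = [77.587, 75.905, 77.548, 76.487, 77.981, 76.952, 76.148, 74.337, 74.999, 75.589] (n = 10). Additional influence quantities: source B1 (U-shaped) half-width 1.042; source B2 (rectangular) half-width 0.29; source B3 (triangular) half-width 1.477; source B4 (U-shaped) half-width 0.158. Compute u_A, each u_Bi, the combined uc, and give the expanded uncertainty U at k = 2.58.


mean = (77.587 + 75.905 + 77.548 + 76.487 + 77.981 + 76.952 + 76.148 + 74.337 + 74.999 + 75.589) / 10 = 76.3533
s = sqrt(sum((x - mean)^2)/(n-1)) = 1.1879917
u_A = s / sqrt(n) = 1.1879917 / sqrt(10) = 0.37567596
u_B1 = 1.042 / sqrt(2) = 0.73680527
u_B2 = 0.29 / sqrt(3) = 0.16743158
u_B3 = 1.477 / sqrt(6) = 0.60298273
u_B4 = 0.158 / sqrt(2) = 0.11172287
uc = sqrt(0.37567596^2 + 0.73680527^2 + 0.16743158^2 + 0.60298273^2 + 0.11172287^2) = 1.0431289
U = k * uc = 2.58 * 1.0431289
U = 2.6913

2.6913


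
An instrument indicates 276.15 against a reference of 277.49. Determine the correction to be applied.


Correction = standard - reading
= 277.49 - 276.15
= 1.3400

1.3400


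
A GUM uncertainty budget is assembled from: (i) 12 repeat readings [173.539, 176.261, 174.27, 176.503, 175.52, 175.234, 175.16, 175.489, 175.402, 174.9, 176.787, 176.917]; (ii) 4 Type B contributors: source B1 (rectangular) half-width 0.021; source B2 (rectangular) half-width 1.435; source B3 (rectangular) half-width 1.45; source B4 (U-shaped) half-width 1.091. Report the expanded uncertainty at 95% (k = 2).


mean = (173.539 + 176.261 + 174.27 + 176.503 + 175.52 + 175.234 + 175.16 + 175.489 + 175.402 + 174.9 + 176.787 + 176.917) / 12 = 175.4985
s = sqrt(sum((x - mean)^2)/(n-1)) = 1.0074388
u_A = s / sqrt(n) = 1.0074388 / sqrt(12) = 0.29082253
u_B1 = 0.021 / sqrt(3) = 0.012124356
u_B2 = 1.435 / sqrt(3) = 0.82849764
u_B3 = 1.45 / sqrt(3) = 0.83715789
u_B4 = 1.091 / sqrt(2) = 0.7714535
uc = sqrt(0.29082253^2 + 0.012124356^2 + 0.82849764^2 + 0.83715789^2 + 0.7714535^2) = 1.4377437
U = k * uc = 2 * 1.4377437
U = 2.8755

2.8755


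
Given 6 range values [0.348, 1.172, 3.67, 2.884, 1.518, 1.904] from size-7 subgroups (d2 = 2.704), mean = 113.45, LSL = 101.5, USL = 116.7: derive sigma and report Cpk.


R_bar = (0.348 + 1.172 + 3.67 + 2.884 + 1.518 + 1.904) / 6 = 1.916
sigma = R_bar / d2 = 1.916 / 2.704 = 0.70857988
Cp = (USL - LSL)/(6*sigma) = (116.7 - 101.5)/(6*0.70857988) = 3.5752
Cpu = (116.7 - 113.45)/(3*0.70857988) = 1.5289
Cpl = (113.45 - 101.5)/(3*0.70857988) = 5.6216
Cpk = min(Cpu, Cpl) = 1.5289

1.5289


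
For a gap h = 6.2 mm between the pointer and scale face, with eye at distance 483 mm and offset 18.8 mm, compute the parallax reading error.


error = h * offset / d
= 6.2 * 18.8 / 483
= 0.2413

0.2413


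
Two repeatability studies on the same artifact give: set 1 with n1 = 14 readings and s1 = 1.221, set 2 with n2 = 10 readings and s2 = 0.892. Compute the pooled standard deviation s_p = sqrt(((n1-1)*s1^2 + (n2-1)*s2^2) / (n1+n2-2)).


s_p = sqrt(((n1-1)*s1^2 + (n2-1)*s2^2) / (n1+n2-2))
numerator = (14-1)*1.221^2 + (10-1)*0.892^2 = 19.380933 + 7.160976 = 26.541909
denominator = 14 + 10 - 2 = 22
s_p^2 = 26.541909 / 22 = 1.2064504
s_p = sqrt(1.2064504) = 1.0984

1.0984


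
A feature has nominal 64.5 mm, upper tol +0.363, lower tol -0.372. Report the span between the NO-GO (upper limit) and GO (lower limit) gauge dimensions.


GO = nominal - lower_tol (smallest hole = maximum material condition)
GO = 64.5 - 0.372 = 64.128
NO-GO = nominal + upper_tol (largest hole = least material condition)
NO-GO = 64.5 + 0.363 = 64.863
spread = NO-GO - GO = 64.863 - 64.128 = 0.7350

0.7350


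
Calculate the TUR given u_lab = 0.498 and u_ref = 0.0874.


TUR = u_lab / u_ref
= 0.498 / 0.0874
= 5.6979

5.6979


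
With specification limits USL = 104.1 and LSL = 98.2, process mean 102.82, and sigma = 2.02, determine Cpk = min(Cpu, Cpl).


Cpu = (USL - mean) / (3*sigma) = (104.1 - 102.82) / (3*2.02) = 0.2112
Cpl = (mean - LSL) / (3*sigma) = (102.82 - 98.2) / (3*2.02) = 0.7624
Cpk = min(Cpu, Cpl) = 0.2112

0.2112


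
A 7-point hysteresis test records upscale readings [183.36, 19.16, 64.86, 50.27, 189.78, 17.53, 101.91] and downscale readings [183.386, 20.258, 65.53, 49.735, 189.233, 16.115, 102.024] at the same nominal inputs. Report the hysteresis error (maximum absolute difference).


|183.36 - 183.386| = 0.0260
|19.16 - 20.258| = 1.0980
|64.86 - 65.53| = 0.6700
|50.27 - 49.735| = 0.5350
|189.78 - 189.233| = 0.5470
|17.53 - 16.115| = 1.4150
|101.91 - 102.024| = 0.1140
hysteresis = max(diffs) = 1.4150

1.4150


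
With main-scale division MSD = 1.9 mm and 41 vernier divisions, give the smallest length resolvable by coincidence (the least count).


LC = MSD / n_div
= 1.9 / 41
= 0.0463

0.0463


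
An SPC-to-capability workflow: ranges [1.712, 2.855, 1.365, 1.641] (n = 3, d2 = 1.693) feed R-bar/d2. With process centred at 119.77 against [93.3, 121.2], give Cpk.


R_bar = (1.712 + 2.855 + 1.365 + 1.641) / 4 = 1.89325
sigma = R_bar / d2 = 1.89325 / 1.693 = 1.1182812
Cp = (USL - LSL)/(6*sigma) = (121.2 - 93.3)/(6*1.1182812) = 4.1582
Cpu = (121.2 - 119.77)/(3*1.1182812) = 0.4262
Cpl = (119.77 - 93.3)/(3*1.1182812) = 7.8901
Cpk = min(Cpu, Cpl) = 0.4262

0.4262


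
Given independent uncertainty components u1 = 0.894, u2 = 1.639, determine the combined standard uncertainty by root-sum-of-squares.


uc = sqrt(0.894^2 + 1.639^2)
uc = sqrt(3.485557)
uc = 1.8670

1.8670


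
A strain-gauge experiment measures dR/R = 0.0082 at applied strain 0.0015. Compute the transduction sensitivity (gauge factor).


GF = (dR/R) / epsilon
= 0.0082 / 0.0015
= 5.4667

5.4667


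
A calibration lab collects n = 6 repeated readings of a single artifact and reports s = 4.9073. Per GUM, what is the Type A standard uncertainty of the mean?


u_A = s / sqrt(n)
u_A = 4.9073 / sqrt(6)
u_A = 4.9073 / 2.4494897
u_A = 2.0034

2.0034


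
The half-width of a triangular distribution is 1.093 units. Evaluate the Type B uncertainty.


u_B = half_width / sqrt(6)
u_B = 1.093 / 2.4494897
u_B = 0.4462

0.4462


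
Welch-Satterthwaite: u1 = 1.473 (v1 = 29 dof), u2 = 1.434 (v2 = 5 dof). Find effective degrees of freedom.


uc = sqrt(u1^2 + u2^2) = sqrt(1.473^2 + 1.434^2) = 2.0557444
v_eff = uc^4 / (u1^4/v1 + u2^4/v2)
= 2.0557444^4 / (1.473^4/29 + 1.434^4/5)
= 17.859795 / 1.0080553
v_eff = 17.7171

17.7171


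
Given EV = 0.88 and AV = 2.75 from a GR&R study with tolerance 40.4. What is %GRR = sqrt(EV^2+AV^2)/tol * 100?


GRR = sqrt(EV^2 + AV^2) = sqrt(0.88^2 + 2.75^2) = 2.887369
%GRR = GRR / tol * 100 = 2.887369 / 40.4 * 100
%GRR = 7.1470

7.1470


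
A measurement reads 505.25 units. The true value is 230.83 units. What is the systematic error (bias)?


Systematic error = measured - true
= 505.25 - 230.83
= 274.4200

274.4200


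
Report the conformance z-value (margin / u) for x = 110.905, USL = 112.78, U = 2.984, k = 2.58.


u = U / k = 2.984 / 2.58 = 1.1565891
margin = |USL - x| = |112.78 - 110.905| = 1.875
z = margin / u = 1.875 / 1.1565891
z = 1.6211

1.6211


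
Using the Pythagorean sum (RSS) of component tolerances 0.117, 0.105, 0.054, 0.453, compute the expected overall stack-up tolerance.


RSS = sqrt(0.117^2 + 0.105^2 + 0.054^2 + 0.453^2)
= sqrt(0.232839)
= 0.4825

0.4825


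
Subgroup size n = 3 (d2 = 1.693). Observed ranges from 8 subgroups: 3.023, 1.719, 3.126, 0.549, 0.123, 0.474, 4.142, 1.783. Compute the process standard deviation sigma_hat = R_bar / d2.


R_bar = (3.023 + 1.719 + 3.126 + 0.549 + 0.123 + 0.474 + 4.142 + 1.783) / 8
R_bar = 14.939 / 8 = 1.867375
sigma_hat = R_bar / d2 = 1.867375 / 1.693 = 1.1030

1.1030


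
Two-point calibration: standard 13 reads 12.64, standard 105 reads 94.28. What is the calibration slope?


slope = (y2 - y1) / (x2 - x1)
= (94.28 - 12.64) / (105 - 13)
= 81.6400 / 92
= 0.8874

0.8874


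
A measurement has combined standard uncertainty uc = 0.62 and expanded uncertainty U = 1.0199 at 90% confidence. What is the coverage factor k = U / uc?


k = U / uc
k = 1.0199 / 0.62
k = 1.645

1.645


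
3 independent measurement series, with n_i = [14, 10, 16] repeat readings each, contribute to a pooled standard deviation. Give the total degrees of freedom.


nu = sum_i (n_i - 1)
nu = ((14 - 1) + (10 - 1) + (16 - 1))
nu = 13 + 9 + 15
nu = 37

37


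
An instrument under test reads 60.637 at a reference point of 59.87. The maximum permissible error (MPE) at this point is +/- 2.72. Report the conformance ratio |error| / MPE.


e = indication - reference = 60.637 - 59.87 = 0.7670
|e| = 0.7670
ratio = |e| / MPE = 0.7670 / 2.72
ratio = 0.2820

0.2820


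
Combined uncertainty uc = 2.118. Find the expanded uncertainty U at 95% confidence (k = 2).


U = k * uc
U = 2 * 2.118
U = 4.2360

4.2360


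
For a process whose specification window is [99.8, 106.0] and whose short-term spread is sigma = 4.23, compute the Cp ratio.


Cp = (USL - LSL) / (6 * sigma)
= (106.0 - 99.8) / (6 * 4.23)
= 6.2000 / 25.3800
= 0.2443

0.2443


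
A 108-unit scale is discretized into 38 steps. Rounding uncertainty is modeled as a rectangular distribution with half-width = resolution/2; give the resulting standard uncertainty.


resolution = range / divisions
resolution = 108 / 38 = 2.8421053
u_res = resolution / (2*sqrt(3))
u_res = 2.8421053 / 3.4641016
u_res = 0.8204

0.8204


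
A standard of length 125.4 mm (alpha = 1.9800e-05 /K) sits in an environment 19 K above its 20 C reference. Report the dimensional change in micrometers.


dL = L * alpha * dT
= 125.4 * 1.9800e-05 * 19
= 0.0471755 mm
dL_um = 0.0471755 * 1000 = 47.1755 um

47.1755


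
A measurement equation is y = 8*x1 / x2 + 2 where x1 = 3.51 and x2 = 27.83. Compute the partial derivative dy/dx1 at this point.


y = 8*x1 / x2 + 2
dy/dx1 = 8/x2
Evaluate at x2 = 27.83: c1 = 8 / 27.83
c1 = 0.2875

0.2875


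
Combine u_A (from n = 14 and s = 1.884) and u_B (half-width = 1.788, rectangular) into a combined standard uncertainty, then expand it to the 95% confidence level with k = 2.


u_A = s / sqrt(n) = 1.884 / sqrt(14) = 0.50352018
u_B = half_width / sqrt(3) = 1.788 / sqrt(3) = 1.0323023
uc = sqrt(u_A^2 + u_B^2) = sqrt(0.50352018^2 + 1.0323023^2) = 1.1485559
U = k * uc = 2 * 1.1485559
U = 2.2971

2.2971


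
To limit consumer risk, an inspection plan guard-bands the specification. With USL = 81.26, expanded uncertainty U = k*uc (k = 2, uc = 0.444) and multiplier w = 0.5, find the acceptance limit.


U = k * uc = 2 * 0.444 = 0.888
guard band g = w * U = 0.5 * 0.888 = 0.444
AL = USL - g = 81.26 - 0.444
AL = 80.8160

80.8160


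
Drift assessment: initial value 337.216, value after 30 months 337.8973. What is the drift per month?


rate = (v2 - v1) / months
= (337.8973 - 337.216) / 30
= 0.6813 / 30
= 0.0227

0.0227


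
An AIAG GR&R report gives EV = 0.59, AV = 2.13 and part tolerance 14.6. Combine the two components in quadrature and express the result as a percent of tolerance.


GRR = sqrt(EV^2 + AV^2) = sqrt(0.59^2 + 2.13^2) = 2.2102036
%GRR = GRR / tol * 100 = 2.2102036 / 14.6 * 100
%GRR = 15.1384

15.1384


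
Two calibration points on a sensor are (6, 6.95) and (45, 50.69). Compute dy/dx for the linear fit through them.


slope = (y2 - y1) / (x2 - x1)
= (50.69 - 6.95) / (45 - 6)
= 43.7400 / 39
= 1.1215

1.1215


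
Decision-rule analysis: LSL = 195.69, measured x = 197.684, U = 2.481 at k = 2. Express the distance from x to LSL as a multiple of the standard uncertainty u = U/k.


u = U / k = 2.481 / 2 = 1.2405
margin = |LSL - x| = |195.69 - 197.684| = 1.994
z = margin / u = 1.994 / 1.2405
z = 1.6074

1.6074


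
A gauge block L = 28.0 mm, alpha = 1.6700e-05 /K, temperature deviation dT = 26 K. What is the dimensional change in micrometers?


dL = L * alpha * dT
= 28.0 * 1.6700e-05 * 26
= 0.0121576 mm
dL_um = 0.0121576 * 1000 = 12.1576 um

12.1576


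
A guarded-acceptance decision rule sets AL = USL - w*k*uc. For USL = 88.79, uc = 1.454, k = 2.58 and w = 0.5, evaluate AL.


U = k * uc = 2.58 * 1.454 = 3.75132
guard band g = w * U = 0.5 * 3.75132 = 1.87566
AL = USL - g = 88.79 - 1.87566
AL = 86.9143

86.9143


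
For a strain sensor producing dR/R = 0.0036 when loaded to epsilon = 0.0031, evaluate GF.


GF = (dR/R) / epsilon
= 0.0036 / 0.0031
= 1.1613

1.1613


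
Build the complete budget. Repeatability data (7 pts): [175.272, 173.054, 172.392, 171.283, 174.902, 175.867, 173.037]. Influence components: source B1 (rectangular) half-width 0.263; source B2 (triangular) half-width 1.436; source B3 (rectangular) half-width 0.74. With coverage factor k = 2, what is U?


mean = (175.272 + 173.054 + 172.392 + 171.283 + 174.902 + 175.867 + 173.037) / 7 = 173.6867143
s = sqrt(sum((x - mean)^2)/(n-1)) = 1.6842545
u_A = s / sqrt(n) = 1.6842545 / sqrt(7) = 0.63658836
u_B1 = 0.263 / sqrt(3) = 0.15184312
u_B2 = 1.436 / sqrt(6) = 0.58624455
u_B3 = 0.74 / sqrt(3) = 0.4272392
uc = sqrt(0.63658836^2 + 0.15184312^2 + 0.58624455^2 + 0.4272392^2) = 0.9769939
U = k * uc = 2 * 0.9769939
U = 1.9540

1.9540


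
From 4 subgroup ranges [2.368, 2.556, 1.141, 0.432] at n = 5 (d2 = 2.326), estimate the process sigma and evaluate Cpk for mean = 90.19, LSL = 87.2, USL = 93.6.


R_bar = (2.368 + 2.556 + 1.141 + 0.432) / 4 = 1.62425
sigma = R_bar / d2 = 1.62425 / 2.326 = 0.69830181
Cp = (USL - LSL)/(6*sigma) = (93.6 - 87.2)/(6*0.69830181) = 1.5275
Cpu = (93.6 - 90.19)/(3*0.69830181) = 1.6278
Cpl = (90.19 - 87.2)/(3*0.69830181) = 1.4273
Cpk = min(Cpu, Cpl) = 1.4273

1.4273


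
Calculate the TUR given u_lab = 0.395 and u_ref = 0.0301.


TUR = u_lab / u_ref
= 0.395 / 0.0301
= 13.1229

13.1229


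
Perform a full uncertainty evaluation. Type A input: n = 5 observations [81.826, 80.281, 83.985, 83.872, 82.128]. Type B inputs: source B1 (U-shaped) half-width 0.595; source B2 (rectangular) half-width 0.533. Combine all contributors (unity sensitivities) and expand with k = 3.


mean = (81.826 + 80.281 + 83.985 + 83.872 + 82.128) / 5 = 82.4184
s = sqrt(sum((x - mean)^2)/(n-1)) = 1.5468466
u_A = s / sqrt(n) = 1.5468466 / sqrt(5) = 0.69177083
u_B1 = 0.595 / sqrt(2) = 0.42072853
u_B2 = 0.533 / sqrt(3) = 0.30772769
uc = sqrt(0.69177083^2 + 0.42072853^2 + 0.30772769^2) = 0.86617302
U = k * uc = 3 * 0.86617302
U = 2.5985

2.5985


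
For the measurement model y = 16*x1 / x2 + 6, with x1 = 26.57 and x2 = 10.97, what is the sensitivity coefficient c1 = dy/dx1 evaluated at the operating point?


y = 16*x1 / x2 + 6
dy/dx1 = 16/x2
Evaluate at x2 = 10.97: c1 = 16 / 10.97
c1 = 1.4585

1.4585


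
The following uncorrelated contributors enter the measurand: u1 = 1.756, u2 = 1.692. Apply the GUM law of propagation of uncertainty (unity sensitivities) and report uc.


uc = sqrt(1.756^2 + 1.692^2)
uc = sqrt(5.9464)
uc = 2.4385

2.4385


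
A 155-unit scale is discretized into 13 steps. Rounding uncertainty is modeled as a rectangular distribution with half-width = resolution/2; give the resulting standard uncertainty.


resolution = range / divisions
resolution = 155 / 13 = 11.923077
u_res = resolution / (2*sqrt(3))
u_res = 11.923077 / 3.4641016
u_res = 3.4419

3.4419


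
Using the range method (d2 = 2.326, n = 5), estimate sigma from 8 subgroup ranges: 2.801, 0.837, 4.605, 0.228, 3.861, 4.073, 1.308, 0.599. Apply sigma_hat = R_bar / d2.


R_bar = (2.801 + 0.837 + 4.605 + 0.228 + 3.861 + 4.073 + 1.308 + 0.599) / 8
R_bar = 18.312 / 8 = 2.289
sigma_hat = R_bar / d2 = 2.289 / 2.326 = 0.9841

0.9841


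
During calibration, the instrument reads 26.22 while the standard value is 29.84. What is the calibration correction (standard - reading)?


Correction = standard - reading
= 29.84 - 26.22
= 3.6200

3.6200


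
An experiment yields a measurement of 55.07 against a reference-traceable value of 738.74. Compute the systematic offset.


Systematic error = measured - true
= 55.07 - 738.74
= -683.6700

-683.6700


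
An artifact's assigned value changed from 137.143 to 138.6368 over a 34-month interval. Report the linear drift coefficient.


rate = (v2 - v1) / months
= (138.6368 - 137.143) / 34
= 1.4938 / 34
= 0.0439

0.0439


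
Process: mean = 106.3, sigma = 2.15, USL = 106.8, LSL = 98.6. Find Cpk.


Cpu = (USL - mean) / (3*sigma) = (106.8 - 106.3) / (3*2.15) = 0.0775
Cpl = (mean - LSL) / (3*sigma) = (106.3 - 98.6) / (3*2.15) = 1.1938
Cpk = min(Cpu, Cpl) = 0.0775

0.0775


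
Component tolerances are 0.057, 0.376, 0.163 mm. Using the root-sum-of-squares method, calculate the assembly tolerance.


RSS = sqrt(0.057^2 + 0.376^2 + 0.163^2)
= sqrt(0.171194)
= 0.4138

0.4138


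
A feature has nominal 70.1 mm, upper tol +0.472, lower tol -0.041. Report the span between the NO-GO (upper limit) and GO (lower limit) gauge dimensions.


GO = nominal - lower_tol (smallest hole = maximum material condition)
GO = 70.1 - 0.041 = 70.059
NO-GO = nominal + upper_tol (largest hole = least material condition)
NO-GO = 70.1 + 0.472 = 70.572
spread = NO-GO - GO = 70.572 - 70.059 = 0.5130

0.5130


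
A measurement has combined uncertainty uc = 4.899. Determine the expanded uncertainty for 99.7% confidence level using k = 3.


U = k * uc
U = 3 * 4.899
U = 14.6970

14.6970


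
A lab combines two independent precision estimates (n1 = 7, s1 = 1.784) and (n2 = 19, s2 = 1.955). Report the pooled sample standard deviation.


s_p = sqrt(((n1-1)*s1^2 + (n2-1)*s2^2) / (n1+n2-2))
numerator = (7-1)*1.784^2 + (19-1)*1.955^2 = 19.095936 + 68.79645 = 87.892386
denominator = 7 + 19 - 2 = 24
s_p^2 = 87.892386 / 24 = 3.6621827
s_p = sqrt(3.6621827) = 1.9137

1.9137


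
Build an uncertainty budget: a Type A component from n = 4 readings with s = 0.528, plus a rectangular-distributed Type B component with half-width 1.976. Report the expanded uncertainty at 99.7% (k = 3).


u_A = s / sqrt(n) = 0.528 / sqrt(4) = 0.264
u_B = half_width / sqrt(3) = 1.976 / sqrt(3) = 1.1408441
uc = sqrt(u_A^2 + u_B^2) = sqrt(0.264^2 + 1.1408441^2) = 1.1709916
U = k * uc = 3 * 1.1709916
U = 3.5130

3.5130


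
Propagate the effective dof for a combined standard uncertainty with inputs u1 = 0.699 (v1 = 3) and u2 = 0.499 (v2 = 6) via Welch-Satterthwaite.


uc = sqrt(u1^2 + u2^2) = sqrt(0.699^2 + 0.499^2) = 0.85883759
v_eff = uc^4 / (u1^4/v1 + u2^4/v2)
= 0.85883759^4 / (0.699^4/3 + 0.499^4/6)
= 0.54405672 / 0.089910562
v_eff = 6.0511

6.0511


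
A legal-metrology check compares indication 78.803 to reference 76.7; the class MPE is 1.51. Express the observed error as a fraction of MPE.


e = indication - reference = 78.803 - 76.7 = 2.1030
|e| = 2.1030
ratio = |e| / MPE = 2.1030 / 1.51
ratio = 1.3927

1.3927


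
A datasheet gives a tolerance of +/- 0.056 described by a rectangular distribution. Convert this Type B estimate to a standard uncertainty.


u_B = half_width / sqrt(3)
u_B = 0.056 / 1.7320508
u_B = 0.0323

0.0323


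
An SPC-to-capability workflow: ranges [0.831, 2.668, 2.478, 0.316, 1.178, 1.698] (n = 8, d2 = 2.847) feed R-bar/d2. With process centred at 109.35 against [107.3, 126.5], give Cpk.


R_bar = (0.831 + 2.668 + 2.478 + 0.316 + 1.178 + 1.698) / 6 = 1.5281667
sigma = R_bar / d2 = 1.5281667 / 2.847 = 0.53676386
Cp = (USL - LSL)/(6*sigma) = (126.5 - 107.3)/(6*0.53676386) = 5.9617
Cpu = (126.5 - 109.35)/(3*0.53676386) = 10.6502
Cpl = (109.35 - 107.3)/(3*0.53676386) = 1.2731
Cpk = min(Cpu, Cpl) = 1.2731

1.2731


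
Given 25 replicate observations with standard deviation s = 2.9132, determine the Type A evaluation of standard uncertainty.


u_A = s / sqrt(n)
u_A = 2.9132 / sqrt(25)
u_A = 2.9132 / 5
u_A = 0.5826

0.5826


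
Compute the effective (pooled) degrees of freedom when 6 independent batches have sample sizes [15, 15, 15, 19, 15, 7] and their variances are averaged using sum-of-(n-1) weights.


nu = sum_i (n_i - 1)
nu = ((15 - 1) + (15 - 1) + (15 - 1) + (19 - 1) + (15 - 1) + (7 - 1))
nu = 14 + 14 + 14 + 18 + 14 + 6
nu = 80

80


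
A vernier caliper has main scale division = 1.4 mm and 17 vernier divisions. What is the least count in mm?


LC = MSD / n_div
= 1.4 / 17
= 0.0824

0.0824


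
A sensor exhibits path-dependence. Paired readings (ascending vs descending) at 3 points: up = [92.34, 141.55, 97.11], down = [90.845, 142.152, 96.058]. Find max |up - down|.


|92.34 - 90.845| = 1.4950
|141.55 - 142.152| = 0.6020
|97.11 - 96.058| = 1.0520
hysteresis = max(diffs) = 1.4950

1.4950


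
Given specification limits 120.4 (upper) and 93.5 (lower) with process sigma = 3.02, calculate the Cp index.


Cp = (USL - LSL) / (6 * sigma)
= (120.4 - 93.5) / (6 * 3.02)
= 26.9000 / 18.1200
= 1.4845

1.4845


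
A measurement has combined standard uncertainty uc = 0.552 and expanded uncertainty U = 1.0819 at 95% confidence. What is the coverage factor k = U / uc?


k = U / uc
k = 1.0819 / 0.552
k = 1.96

1.96


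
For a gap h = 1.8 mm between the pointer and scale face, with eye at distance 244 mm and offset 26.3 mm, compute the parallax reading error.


error = h * offset / d
= 1.8 * 26.3 / 244
= 0.1940

0.1940


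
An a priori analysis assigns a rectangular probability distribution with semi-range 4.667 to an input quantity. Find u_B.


u_B = half_width / sqrt(3)
u_B = 4.667 / 1.7320508
u_B = 2.6945

2.6945


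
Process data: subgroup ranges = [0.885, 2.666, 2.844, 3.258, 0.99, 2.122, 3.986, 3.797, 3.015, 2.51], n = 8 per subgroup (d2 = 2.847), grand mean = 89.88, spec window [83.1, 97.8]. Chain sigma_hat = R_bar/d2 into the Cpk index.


R_bar = (0.885 + 2.666 + 2.844 + 3.258 + 0.99 + 2.122 + 3.986 + 3.797 + 3.015 + 2.51) / 10 = 2.6073
sigma = R_bar / d2 = 2.6073 / 2.847 = 0.91580611
Cp = (USL - LSL)/(6*sigma) = (97.8 - 83.1)/(6*0.91580611) = 2.6752
Cpu = (97.8 - 89.88)/(3*0.91580611) = 2.8827
Cpl = (89.88 - 83.1)/(3*0.91580611) = 2.4678
Cpk = min(Cpu, Cpl) = 2.4678

2.4678


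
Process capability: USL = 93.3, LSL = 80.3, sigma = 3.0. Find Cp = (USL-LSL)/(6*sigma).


Cp = (USL - LSL) / (6 * sigma)
= (93.3 - 80.3) / (6 * 3.0)
= 13.0000 / 18.0000
= 0.7222

0.7222


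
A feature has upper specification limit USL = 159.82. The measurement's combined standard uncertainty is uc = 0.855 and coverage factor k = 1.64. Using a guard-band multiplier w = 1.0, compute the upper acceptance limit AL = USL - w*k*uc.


U = k * uc = 1.64 * 0.855 = 1.4022
guard band g = w * U = 1.0 * 1.4022 = 1.4022
AL = USL - g = 159.82 - 1.4022
AL = 158.4178

158.4178


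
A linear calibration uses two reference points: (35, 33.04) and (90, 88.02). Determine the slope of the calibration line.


slope = (y2 - y1) / (x2 - x1)
= (88.02 - 33.04) / (90 - 35)
= 54.9800 / 55
= 0.9996

0.9996


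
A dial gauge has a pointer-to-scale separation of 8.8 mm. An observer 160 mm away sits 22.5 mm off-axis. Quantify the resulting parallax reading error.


error = h * offset / d
= 8.8 * 22.5 / 160
= 1.2375

1.2375


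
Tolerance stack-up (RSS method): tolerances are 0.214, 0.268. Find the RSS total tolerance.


RSS = sqrt(0.214^2 + 0.268^2)
= sqrt(0.11762)
= 0.3430

0.3430


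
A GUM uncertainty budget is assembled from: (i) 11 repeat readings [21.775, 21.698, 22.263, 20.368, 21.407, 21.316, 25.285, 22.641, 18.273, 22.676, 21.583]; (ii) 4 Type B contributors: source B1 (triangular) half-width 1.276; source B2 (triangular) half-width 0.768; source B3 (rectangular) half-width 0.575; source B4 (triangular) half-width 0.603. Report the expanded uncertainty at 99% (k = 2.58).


mean = (21.775 + 21.698 + 22.263 + 20.368 + 21.407 + 21.316 + 25.285 + 22.641 + 18.273 + 22.676 + 21.583) / 11 = 21.75318182
s = sqrt(sum((x - mean)^2)/(n-1)) = 1.6955033
u_A = s / sqrt(n) = 1.6955033 / sqrt(11) = 0.51121348
u_B1 = 1.276 / sqrt(6) = 0.52092482
u_B2 = 0.768 / sqrt(6) = 0.31353469
u_B3 = 0.575 / sqrt(3) = 0.3319764
u_B4 = 0.603 / sqrt(6) = 0.24617372
uc = sqrt(0.51121348^2 + 0.52092482^2 + 0.31353469^2 + 0.3319764^2 + 0.24617372^2) = 0.89544164
U = k * uc = 2.58 * 0.89544164
U = 2.3102

2.3102


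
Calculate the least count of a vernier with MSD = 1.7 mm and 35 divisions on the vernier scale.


LC = MSD / n_div
= 1.7 / 35
= 0.0486

0.0486


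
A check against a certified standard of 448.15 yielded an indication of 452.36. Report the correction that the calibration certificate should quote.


Correction = standard - reading
= 448.15 - 452.36
= -4.2100

-4.2100


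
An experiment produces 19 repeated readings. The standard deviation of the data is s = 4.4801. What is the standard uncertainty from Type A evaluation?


u_A = s / sqrt(n)
u_A = 4.4801 / sqrt(19)
u_A = 4.4801 / 4.3588989
u_A = 1.0278

1.0278


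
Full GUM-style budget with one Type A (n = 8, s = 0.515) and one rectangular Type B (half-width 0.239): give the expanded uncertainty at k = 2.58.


u_A = s / sqrt(n) = 0.515 / sqrt(8) = 0.18208
u_B = half_width / sqrt(3) = 0.239 / sqrt(3) = 0.13798671
uc = sqrt(u_A^2 + u_B^2) = sqrt(0.18208^2 + 0.13798671^2) = 0.22845888
U = k * uc = 2.58 * 0.22845888
U = 0.5894

0.5894


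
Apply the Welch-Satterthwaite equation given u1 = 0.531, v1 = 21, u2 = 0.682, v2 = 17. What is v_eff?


uc = sqrt(u1^2 + u2^2) = sqrt(0.531^2 + 0.682^2) = 0.86434079
v_eff = uc^4 / (u1^4/v1 + u2^4/v2)
= 0.86434079^4 / (0.531^4/21 + 0.682^4/17)
= 0.558136 / 0.016511712
v_eff = 33.8024

33.8024


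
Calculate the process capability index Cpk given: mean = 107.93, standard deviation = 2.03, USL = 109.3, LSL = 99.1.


Cpu = (USL - mean) / (3*sigma) = (109.3 - 107.93) / (3*2.03) = 0.2250
Cpl = (mean - LSL) / (3*sigma) = (107.93 - 99.1) / (3*2.03) = 1.4499
Cpk = min(Cpu, Cpl) = 0.2250

0.2250


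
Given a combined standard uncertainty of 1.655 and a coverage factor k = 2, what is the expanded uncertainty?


U = k * uc
U = 2 * 1.655
U = 3.3100

3.3100


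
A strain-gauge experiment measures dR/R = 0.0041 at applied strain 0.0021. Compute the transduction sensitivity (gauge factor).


GF = (dR/R) / epsilon
= 0.0041 / 0.0021
= 1.9524

1.9524


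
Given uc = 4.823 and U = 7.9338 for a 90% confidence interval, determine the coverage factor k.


k = U / uc
k = 7.9338 / 4.823
k = 1.645

1.645


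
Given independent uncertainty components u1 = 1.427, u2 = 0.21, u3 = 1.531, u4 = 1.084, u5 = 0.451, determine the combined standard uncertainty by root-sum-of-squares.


uc = sqrt(1.427^2 + 0.21^2 + 1.531^2 + 1.084^2 + 0.451^2)
uc = sqrt(5.802847)
uc = 2.4089

2.4089


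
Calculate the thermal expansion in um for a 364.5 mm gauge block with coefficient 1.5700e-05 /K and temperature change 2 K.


dL = L * alpha * dT
= 364.5 * 1.5700e-05 * 2
= 0.0114453 mm
dL_um = 0.0114453 * 1000 = 11.4453 um

11.4453


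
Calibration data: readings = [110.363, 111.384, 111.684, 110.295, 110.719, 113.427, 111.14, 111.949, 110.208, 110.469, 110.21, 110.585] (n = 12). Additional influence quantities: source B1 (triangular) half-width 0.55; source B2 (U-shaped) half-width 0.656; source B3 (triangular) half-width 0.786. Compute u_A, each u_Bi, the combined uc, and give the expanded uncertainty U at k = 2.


mean = (110.363 + 111.384 + 111.684 + 110.295 + 110.719 + 113.427 + 111.14 + 111.949 + 110.208 + 110.469 + 110.21 + 110.585) / 12 = 111.0360833
s = sqrt(sum((x - mean)^2)/(n-1)) = 0.95810053
u_A = s / sqrt(n) = 0.95810053 / sqrt(12) = 0.2765798
u_B1 = 0.55 / sqrt(6) = 0.22453656
u_B2 = 0.656 / sqrt(2) = 0.46386205
u_B3 = 0.786 / sqrt(6) = 0.32088316
uc = sqrt(0.2765798^2 + 0.22453656^2 + 0.46386205^2 + 0.32088316^2) = 0.66711847
U = k * uc = 2 * 0.66711847
U = 1.3342

1.3342


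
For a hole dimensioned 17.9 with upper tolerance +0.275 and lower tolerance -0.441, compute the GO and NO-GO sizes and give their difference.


GO = nominal - lower_tol (smallest hole = maximum material condition)
GO = 17.9 - 0.441 = 17.459
NO-GO = nominal + upper_tol (largest hole = least material condition)
NO-GO = 17.9 + 0.275 = 18.175
spread = NO-GO - GO = 18.175 - 17.459 = 0.7160

0.7160


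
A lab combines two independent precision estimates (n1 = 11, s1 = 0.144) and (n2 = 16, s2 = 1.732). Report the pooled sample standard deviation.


s_p = sqrt(((n1-1)*s1^2 + (n2-1)*s2^2) / (n1+n2-2))
numerator = (11-1)*0.144^2 + (16-1)*1.732^2 = 0.20736 + 44.99736 = 45.20472
denominator = 11 + 16 - 2 = 25
s_p^2 = 45.20472 / 25 = 1.8081888
s_p = sqrt(1.8081888) = 1.3447

1.3447


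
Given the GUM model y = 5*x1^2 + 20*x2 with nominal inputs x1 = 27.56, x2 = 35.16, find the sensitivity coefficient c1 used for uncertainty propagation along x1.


y = 5*x1^2 + 20*x2
dy/dx1 = 2*5*x1
Evaluate at x1 = 27.56: c1 = 10 * 27.56
c1 = 275.6000

275.6000


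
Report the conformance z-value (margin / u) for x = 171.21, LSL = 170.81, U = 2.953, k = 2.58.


u = U / k = 2.953 / 2.58 = 1.1445736
margin = |LSL - x| = |170.81 - 171.21| = 0.4
z = margin / u = 0.4 / 1.1445736
z = 0.3495

0.3495


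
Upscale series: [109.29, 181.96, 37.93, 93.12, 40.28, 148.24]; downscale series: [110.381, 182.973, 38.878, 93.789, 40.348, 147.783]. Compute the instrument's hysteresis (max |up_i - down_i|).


|109.29 - 110.381| = 1.0910
|181.96 - 182.973| = 1.0130
|37.93 - 38.878| = 0.9480
|93.12 - 93.789| = 0.6690
|40.28 - 40.348| = 0.0680
|148.24 - 147.783| = 0.4570
hysteresis = max(diffs) = 1.0910

1.0910


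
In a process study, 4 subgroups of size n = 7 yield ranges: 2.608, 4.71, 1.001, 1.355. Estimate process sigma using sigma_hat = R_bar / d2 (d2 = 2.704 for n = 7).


R_bar = (2.608 + 4.71 + 1.001 + 1.355) / 4
R_bar = 9.674 / 4 = 2.4185
sigma_hat = R_bar / d2 = 2.4185 / 2.704 = 0.8944

0.8944


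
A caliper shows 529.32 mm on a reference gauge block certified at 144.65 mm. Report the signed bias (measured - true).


Systematic error = measured - true
= 529.32 - 144.65
= 384.6700

384.6700


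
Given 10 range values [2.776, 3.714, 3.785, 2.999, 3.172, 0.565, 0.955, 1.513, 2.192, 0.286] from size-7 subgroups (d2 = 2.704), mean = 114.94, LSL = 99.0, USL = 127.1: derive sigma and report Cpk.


R_bar = (2.776 + 3.714 + 3.785 + 2.999 + 3.172 + 0.565 + 0.955 + 1.513 + 2.192 + 0.286) / 10 = 2.1957
sigma = R_bar / d2 = 2.1957 / 2.704 = 0.81201923
Cp = (USL - LSL)/(6*sigma) = (127.1 - 99.0)/(6*0.81201923) = 5.7675
Cpu = (127.1 - 114.94)/(3*0.81201923) = 4.9917
Cpl = (114.94 - 99.0)/(3*0.81201923) = 6.5434
Cpk = min(Cpu, Cpl) = 4.9917

4.9917


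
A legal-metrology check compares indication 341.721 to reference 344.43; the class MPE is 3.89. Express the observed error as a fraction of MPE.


e = indication - reference = 341.721 - 344.43 = -2.7090
|e| = 2.7090
ratio = |e| / MPE = 2.7090 / 3.89
ratio = 0.6964

0.6964


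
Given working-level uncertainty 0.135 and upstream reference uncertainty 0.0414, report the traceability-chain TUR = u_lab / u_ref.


TUR = u_lab / u_ref
= 0.135 / 0.0414
= 3.2609

3.2609


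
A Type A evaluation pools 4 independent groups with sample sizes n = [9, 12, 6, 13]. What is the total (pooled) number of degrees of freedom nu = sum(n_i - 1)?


nu = sum_i (n_i - 1)
nu = ((9 - 1) + (12 - 1) + (6 - 1) + (13 - 1))
nu = 8 + 11 + 5 + 12
nu = 36

36


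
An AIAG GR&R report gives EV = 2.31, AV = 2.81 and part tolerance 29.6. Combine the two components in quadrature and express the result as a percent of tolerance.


GRR = sqrt(EV^2 + AV^2) = sqrt(2.31^2 + 2.81^2) = 3.6376091
%GRR = GRR / tol * 100 = 3.6376091 / 29.6 * 100
%GRR = 12.2892

12.2892


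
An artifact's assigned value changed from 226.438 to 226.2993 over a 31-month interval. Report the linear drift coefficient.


rate = (v2 - v1) / months
= (226.2993 - 226.438) / 31
= -0.1387 / 31
= -0.0045

-0.0045


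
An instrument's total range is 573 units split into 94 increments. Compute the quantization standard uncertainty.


resolution = range / divisions
resolution = 573 / 94 = 6.0957447
u_res = resolution / (2*sqrt(3))
u_res = 6.0957447 / 3.4641016
u_res = 1.7597

1.7597


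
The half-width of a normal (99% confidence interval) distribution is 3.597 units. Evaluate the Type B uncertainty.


u_B = half_width / 2.576
u_B = 3.597 / 2.576
u_B = 1.3964

1.3964


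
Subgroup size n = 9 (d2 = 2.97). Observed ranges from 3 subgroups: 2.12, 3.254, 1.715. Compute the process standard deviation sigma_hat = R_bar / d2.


R_bar = (2.12 + 3.254 + 1.715) / 3
R_bar = 7.089 / 3 = 2.363
sigma_hat = R_bar / d2 = 2.363 / 2.97 = 0.7956

0.7956


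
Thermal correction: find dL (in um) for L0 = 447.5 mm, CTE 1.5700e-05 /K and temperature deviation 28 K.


dL = L * alpha * dT
= 447.5 * 1.5700e-05 * 28
= 0.1967210 mm
dL_um = 0.1967210 * 1000 = 196.7210 um

196.7210


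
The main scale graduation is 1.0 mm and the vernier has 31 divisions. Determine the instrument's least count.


LC = MSD / n_div
= 1.0 / 31
= 0.0323

0.0323


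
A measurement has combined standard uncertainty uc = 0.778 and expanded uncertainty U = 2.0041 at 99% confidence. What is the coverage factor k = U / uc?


k = U / uc
k = 2.0041 / 0.778
k = 2.576

2.576


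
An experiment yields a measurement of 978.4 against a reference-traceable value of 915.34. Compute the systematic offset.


Systematic error = measured - true
= 978.4 - 915.34
= 63.0600

63.0600


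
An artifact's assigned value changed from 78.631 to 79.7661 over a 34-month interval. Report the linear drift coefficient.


rate = (v2 - v1) / months
= (79.7661 - 78.631) / 34
= 1.1351 / 34
= 0.0334

0.0334


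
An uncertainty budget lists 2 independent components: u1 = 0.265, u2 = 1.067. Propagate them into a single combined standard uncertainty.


uc = sqrt(0.265^2 + 1.067^2)
uc = sqrt(1.208714)
uc = 1.0994

1.0994


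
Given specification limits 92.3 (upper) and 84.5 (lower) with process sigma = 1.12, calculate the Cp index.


Cp = (USL - LSL) / (6 * sigma)
= (92.3 - 84.5) / (6 * 1.12)
= 7.8000 / 6.7200
= 1.1607

1.1607


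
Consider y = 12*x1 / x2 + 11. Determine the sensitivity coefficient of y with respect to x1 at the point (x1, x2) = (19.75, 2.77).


y = 12*x1 / x2 + 11
dy/dx1 = 12/x2
Evaluate at x2 = 2.77: c1 = 12 / 2.77
c1 = 4.3321

4.3321


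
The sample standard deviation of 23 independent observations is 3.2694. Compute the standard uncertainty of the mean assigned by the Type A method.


u_A = s / sqrt(n)
u_A = 3.2694 / sqrt(23)
u_A = 3.2694 / 4.7958315
u_A = 0.6817

0.6817


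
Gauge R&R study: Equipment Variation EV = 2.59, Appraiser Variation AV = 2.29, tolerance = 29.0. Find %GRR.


GRR = sqrt(EV^2 + AV^2) = sqrt(2.59^2 + 2.29^2) = 3.4571954
%GRR = GRR / tol * 100 = 3.4571954 / 29.0 * 100
%GRR = 11.9214

11.9214


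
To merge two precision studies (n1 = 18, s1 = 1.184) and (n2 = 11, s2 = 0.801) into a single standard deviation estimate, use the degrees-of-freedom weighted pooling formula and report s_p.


s_p = sqrt(((n1-1)*s1^2 + (n2-1)*s2^2) / (n1+n2-2))
numerator = (18-1)*1.184^2 + (11-1)*0.801^2 = 23.831552 + 6.41601 = 30.247562
denominator = 18 + 11 - 2 = 27
s_p^2 = 30.247562 / 27 = 1.1202801
s_p = sqrt(1.1202801) = 1.0584

1.0584


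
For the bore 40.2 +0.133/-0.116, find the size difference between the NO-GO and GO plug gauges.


GO = nominal - lower_tol (smallest hole = maximum material condition)
GO = 40.2 - 0.116 = 40.084
NO-GO = nominal + upper_tol (largest hole = least material condition)
NO-GO = 40.2 + 0.133 = 40.333
spread = NO-GO - GO = 40.333 - 40.084 = 0.2490

0.2490


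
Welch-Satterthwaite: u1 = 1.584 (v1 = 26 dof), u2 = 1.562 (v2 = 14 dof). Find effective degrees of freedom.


uc = sqrt(u1^2 + u2^2) = sqrt(1.584^2 + 1.562^2) = 2.2246123
v_eff = uc^4 / (u1^4/v1 + u2^4/v2)
= 2.2246123^4 / (1.584^4/26 + 1.562^4/14)
= 24.49161 / 0.66733208
v_eff = 36.7008

36.7008


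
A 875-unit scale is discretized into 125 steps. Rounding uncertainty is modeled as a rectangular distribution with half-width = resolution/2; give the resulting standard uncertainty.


resolution = range / divisions
resolution = 875 / 125 = 7
u_res = resolution / (2*sqrt(3))
u_res = 7 / 3.4641016
u_res = 2.0207

2.0207


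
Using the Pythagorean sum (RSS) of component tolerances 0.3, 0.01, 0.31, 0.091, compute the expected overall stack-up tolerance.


RSS = sqrt(0.3^2 + 0.01^2 + 0.31^2 + 0.091^2)
= sqrt(0.194481)
= 0.4410

0.4410


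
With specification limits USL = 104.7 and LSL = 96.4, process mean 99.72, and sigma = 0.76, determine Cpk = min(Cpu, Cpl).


Cpu = (USL - mean) / (3*sigma) = (104.7 - 99.72) / (3*0.76) = 2.1842
Cpl = (mean - LSL) / (3*sigma) = (99.72 - 96.4) / (3*0.76) = 1.4561
Cpk = min(Cpu, Cpl) = 1.4561

1.4561


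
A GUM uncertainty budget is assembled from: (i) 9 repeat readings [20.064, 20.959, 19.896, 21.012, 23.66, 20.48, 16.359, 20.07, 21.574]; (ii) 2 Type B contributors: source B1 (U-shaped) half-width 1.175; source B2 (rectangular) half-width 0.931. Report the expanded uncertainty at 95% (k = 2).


mean = (20.064 + 20.959 + 19.896 + 21.012 + 23.66 + 20.48 + 16.359 + 20.07 + 21.574) / 9 = 20.45266667
s = sqrt(sum((x - mean)^2)/(n-1)) = 1.9196298
u_A = s / sqrt(n) = 1.9196298 / sqrt(9) = 0.6398766
u_B1 = 1.175 / sqrt(2) = 0.83085047
u_B2 = 0.931 / sqrt(3) = 0.5375131
uc = sqrt(0.6398766^2 + 0.83085047^2 + 0.5375131^2) = 1.1784205
U = k * uc = 2 * 1.1784205
U = 2.3568

2.3568


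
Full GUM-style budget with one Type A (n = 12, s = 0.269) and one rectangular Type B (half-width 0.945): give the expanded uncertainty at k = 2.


u_A = s / sqrt(n) = 0.269 / sqrt(12) = 0.077653611
u_B = half_width / sqrt(3) = 0.945 / sqrt(3) = 0.545596
uc = sqrt(u_A^2 + u_B^2) = sqrt(0.077653611^2 + 0.545596^2) = 0.55109444
U = k * uc = 2 * 0.55109444
U = 1.1022

1.1022


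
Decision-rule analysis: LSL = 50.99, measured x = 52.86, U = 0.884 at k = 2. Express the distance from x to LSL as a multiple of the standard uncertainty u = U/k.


u = U / k = 0.884 / 2 = 0.442
margin = |LSL - x| = |50.99 - 52.86| = 1.87
z = margin / u = 1.87 / 0.442
z = 4.2308

4.2308


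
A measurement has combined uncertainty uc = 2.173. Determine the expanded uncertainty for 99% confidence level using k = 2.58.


U = k * uc
U = 2.58 * 2.173
U = 5.6063

5.6063


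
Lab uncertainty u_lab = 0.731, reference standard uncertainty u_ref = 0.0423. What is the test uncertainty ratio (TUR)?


TUR = u_lab / u_ref
= 0.731 / 0.0423
= 17.2813

17.2813


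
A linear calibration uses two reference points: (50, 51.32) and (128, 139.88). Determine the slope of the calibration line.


slope = (y2 - y1) / (x2 - x1)
= (139.88 - 51.32) / (128 - 50)
= 88.5600 / 78
= 1.1354

1.1354


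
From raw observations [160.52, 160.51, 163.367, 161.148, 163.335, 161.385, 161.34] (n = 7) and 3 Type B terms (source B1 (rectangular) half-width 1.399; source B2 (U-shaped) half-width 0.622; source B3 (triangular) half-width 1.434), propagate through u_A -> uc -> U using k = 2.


mean = (160.52 + 160.51 + 163.367 + 161.148 + 163.335 + 161.385 + 161.34) / 7 = 161.6578571
s = sqrt(sum((x - mean)^2)/(n-1)) = 1.209801
u_A = s / sqrt(n) = 1.209801 / sqrt(7) = 0.4572618
u_B1 = 1.399 / sqrt(3) = 0.80771303
u_B2 = 0.622 / sqrt(2) = 0.43982042
u_B3 = 1.434 / sqrt(6) = 0.58542805
uc = sqrt(0.4572618^2 + 0.80771303^2 + 0.43982042^2 + 0.58542805^2) = 1.1822253
U = k * uc = 2 * 1.1822253
U = 2.3645

2.3645


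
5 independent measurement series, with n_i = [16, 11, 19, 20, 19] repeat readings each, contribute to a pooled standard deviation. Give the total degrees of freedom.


nu = sum_i (n_i - 1)
nu = ((16 - 1) + (11 - 1) + (19 - 1) + (20 - 1) + (19 - 1))
nu = 15 + 10 + 18 + 19 + 18
nu = 80

80


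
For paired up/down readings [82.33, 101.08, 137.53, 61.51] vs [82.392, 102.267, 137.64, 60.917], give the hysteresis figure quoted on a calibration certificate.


|82.33 - 82.392| = 0.0620
|101.08 - 102.267| = 1.1870
|137.53 - 137.64| = 0.1100
|61.51 - 60.917| = 0.5930
hysteresis = max(diffs) = 1.1870

1.1870


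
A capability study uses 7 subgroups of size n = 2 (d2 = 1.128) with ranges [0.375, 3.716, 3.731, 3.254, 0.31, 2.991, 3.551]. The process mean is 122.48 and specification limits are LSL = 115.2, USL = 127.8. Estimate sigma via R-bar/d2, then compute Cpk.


R_bar = (0.375 + 3.716 + 3.731 + 3.254 + 0.31 + 2.991 + 3.551) / 7 = 2.5611429
sigma = R_bar / d2 = 2.5611429 / 1.128 = 2.2705168
Cp = (USL - LSL)/(6*sigma) = (127.8 - 115.2)/(6*2.2705168) = 0.9249
Cpu = (127.8 - 122.48)/(3*2.2705168) = 0.7810
Cpl = (122.48 - 115.2)/(3*2.2705168) = 1.0688
Cpk = min(Cpu, Cpl) = 0.7810

0.7810
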